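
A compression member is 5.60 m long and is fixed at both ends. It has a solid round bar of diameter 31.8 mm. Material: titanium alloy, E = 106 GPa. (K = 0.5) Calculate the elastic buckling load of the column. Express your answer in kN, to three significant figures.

P_cr ≈ 6.70 kN

I = πd⁴/64 = π×31.8⁴/64 = 5.020×10^4 mm⁴
I = 5.020×10^4 mm⁴ = 5.020×10^-8 m⁴
Effective length L_e = K·L = 0.5 × 5.60 = 2.800 m
P_cr = π²EI / L_e² = π² × 106×10⁹ × 5.020×10^-8 / 2.800² = 6.698×10^3 N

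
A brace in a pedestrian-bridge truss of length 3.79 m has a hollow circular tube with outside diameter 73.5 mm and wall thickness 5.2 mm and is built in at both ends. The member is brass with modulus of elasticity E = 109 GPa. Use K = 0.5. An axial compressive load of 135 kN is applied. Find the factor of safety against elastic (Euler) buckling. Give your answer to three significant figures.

n ≈ 1.45

Inner diameter d_i = 73.5 − 2×5.2 = 63.10 mm
I = π(d_o⁴ − d_i⁴)/64 = π(73.5⁴ − 63.10⁴)/64 = 6.544×10^5 mm⁴
I = 6.544×10^5 mm⁴ = 6.544×10^-7 m⁴
Effective length L_e = K·L = 0.5 × 3.79 = 1.895 m
P_cr = π²EI / L_e² = π² × 109×10⁹ × 6.544×10^-7 / 1.895² = 1.960×10^5 N
Factor of safety n = P_cr / P = 196.04 / 135 = 1.45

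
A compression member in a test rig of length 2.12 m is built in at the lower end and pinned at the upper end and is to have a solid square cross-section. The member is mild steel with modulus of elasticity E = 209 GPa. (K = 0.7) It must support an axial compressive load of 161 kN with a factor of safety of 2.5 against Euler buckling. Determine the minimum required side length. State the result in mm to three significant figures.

Required P_cr = n·P = 2.5 × 161 = 402.5 kN
L_e = K·L = 0.7 × 2.12 = 1.484 m
Required I = P_cr·L_e²/(π²E) = 4.025×10^5 × 1.484² / (π² × 2.09×10^11) = 4.297×10^-7 m⁴
I_req = 4.297×10^5 mm⁴
Solid square: I = a⁴/12  ⇒  a = (12I)^(1/4) = (12×4.297×10^5)^(1/4) = 47.7 mm

a ≈ 47.7 mm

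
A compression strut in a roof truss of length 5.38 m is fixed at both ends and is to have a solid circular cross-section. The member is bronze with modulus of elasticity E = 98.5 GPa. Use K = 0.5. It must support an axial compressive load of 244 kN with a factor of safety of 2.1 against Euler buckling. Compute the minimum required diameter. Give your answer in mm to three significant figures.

Required P_cr = n·P = 2.1 × 244 = 512.4 kN
L_e = K·L = 0.5 × 5.38 = 2.690 m
Required I = P_cr·L_e²/(π²E) = 5.124×10^5 × 2.690² / (π² × 9.85×10^10) = 3.814×10^-6 m⁴
I_req = 3.814×10^6 mm⁴
Solid circle: I = πd⁴/64  ⇒  d = (64I/π)^(1/4) = (64×3.814×10^6/π)^(1/4) = 93.9 mm

d ≈ 93.9 mm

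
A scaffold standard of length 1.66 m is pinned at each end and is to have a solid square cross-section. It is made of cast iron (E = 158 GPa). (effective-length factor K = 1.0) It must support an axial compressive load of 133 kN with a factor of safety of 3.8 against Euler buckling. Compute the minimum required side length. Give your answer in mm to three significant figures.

a ≈ 57.2 mm

Required P_cr = n·P = 3.8 × 133 = 505.4 kN
L_e = K·L = 1 × 1.66 = 1.660 m
Required I = P_cr·L_e²/(π²E) = 5.054×10^5 × 1.660² / (π² × 1.58×10^11) = 8.931×10^-7 m⁴
I_req = 8.931×10^5 mm⁴
Solid square: I = a⁴/12  ⇒  a = (12I)^(1/4) = (12×8.931×10^5)^(1/4) = 57.2 mm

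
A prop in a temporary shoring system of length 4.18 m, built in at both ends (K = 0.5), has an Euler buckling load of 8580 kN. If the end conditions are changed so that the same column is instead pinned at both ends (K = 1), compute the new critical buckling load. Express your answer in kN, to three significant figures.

P_cr ∝ 1/K², so P_cr,new = P_cr,old × (K_old/K_new)² = 8580 × (0.5/1)²
= 8580 × 0.2500 = 2140 kN

P_cr ≈ 2140 kN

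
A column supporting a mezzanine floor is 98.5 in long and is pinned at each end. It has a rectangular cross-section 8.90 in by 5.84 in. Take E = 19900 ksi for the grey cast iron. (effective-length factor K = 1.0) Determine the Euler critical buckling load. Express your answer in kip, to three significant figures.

Buckling occurs about the weak axis: I_min = h·b³/12 with b = 5.84 in (the shorter side).
I_min = 8.90×5.84³/12 = 147.7 in⁴
Effective length L_e = K·L = 1 × 98.5 = 98.50 in
P_cr = π²EI / L_e² = π² × 19900×10³ × 147.7 / 98.50² = 2.990×10^6 lb

P_cr ≈ 2990 kip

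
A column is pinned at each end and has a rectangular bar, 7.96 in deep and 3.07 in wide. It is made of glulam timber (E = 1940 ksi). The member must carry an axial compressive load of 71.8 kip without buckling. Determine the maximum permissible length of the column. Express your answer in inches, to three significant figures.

L_max ≈ 71.5 in

Buckling occurs about the weak axis: I_min = h·b³/12 with b = 3.07 in (the shorter side).
I_min = 7.96×3.07³/12 = 19.19 in⁴
At the buckling limit P_cr = P = 7.180×10^4 lb
From P_cr = π²EI/(K·L)²:  L = (1/K)·√(π²EI/P_cr) = (1/1)·√(π²×1.94×10^6×19.19/7.180×10^4)
L = 71.5 in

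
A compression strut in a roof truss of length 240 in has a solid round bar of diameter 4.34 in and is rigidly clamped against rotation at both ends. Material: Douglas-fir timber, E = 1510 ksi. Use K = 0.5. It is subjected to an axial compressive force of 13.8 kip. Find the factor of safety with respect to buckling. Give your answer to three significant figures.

n ≈ 1.31

I = πd⁴/64 = π×4.34⁴/64 = 17.42 in⁴
Effective length L_e = K·L = 0.5 × 240 = 120.0 in
P_cr = π²EI / L_e² = π² × 1510×10³ × 17.42 / 120.0² = 1.802×10^4 lb
Factor of safety n = P_cr / P = 18.024 / 13.8 = 1.31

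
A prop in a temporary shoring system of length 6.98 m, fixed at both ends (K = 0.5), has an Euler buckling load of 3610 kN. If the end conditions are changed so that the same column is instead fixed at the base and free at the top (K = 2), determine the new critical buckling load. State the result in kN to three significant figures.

P_cr ∝ 1/K², so P_cr,new = P_cr,old × (K_old/K_new)² = 3610 × (0.5/2)²
= 3610 × 0.06250 = 226 kN

P_cr ≈ 226 kN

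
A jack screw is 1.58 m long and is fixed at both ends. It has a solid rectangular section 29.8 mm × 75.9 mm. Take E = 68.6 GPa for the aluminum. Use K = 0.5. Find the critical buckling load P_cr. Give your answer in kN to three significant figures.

P_cr ≈ 182 kN

Buckling occurs about the weak axis: I_min = h·b³/12 with b = 29.8 mm (the shorter side).
I_min = 75.9×29.8³/12 = 1.674×10^5 mm⁴
I = 1.674×10^5 mm⁴ = 1.674×10^-7 m⁴
Effective length L_e = K·L = 0.5 × 1.58 = 0.7900 m
P_cr = π²EI / L_e² = π² × 68.6×10⁹ × 1.674×10^-7 / 0.7900² = 1.816×10^5 N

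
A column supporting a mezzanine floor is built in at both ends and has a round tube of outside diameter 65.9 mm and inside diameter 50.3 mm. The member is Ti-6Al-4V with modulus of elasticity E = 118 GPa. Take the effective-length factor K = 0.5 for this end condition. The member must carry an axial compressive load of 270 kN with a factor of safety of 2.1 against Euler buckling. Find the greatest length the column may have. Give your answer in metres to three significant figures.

L_max ≈ 2.24 m

d_o = 65.9 mm, d_i = 50.3 mm
I = π(d_o⁴ − d_i⁴)/64 = π(65.9⁴ − 50.30⁴)/64 = 6.116×10^5 mm⁴
I = 6.116×10^-7 m⁴
Required critical load P_cr = n·P = 2.1 × 270 = 567.0 kN = 5.670×10^5 N
From P_cr = π²EI/(K·L)²:  L = (1/K)·√(π²EI/P_cr) = (1/0.5)·√(π²×1.18×10^11×6.116×10^-7/5.670×10^5)
L = 2.24 m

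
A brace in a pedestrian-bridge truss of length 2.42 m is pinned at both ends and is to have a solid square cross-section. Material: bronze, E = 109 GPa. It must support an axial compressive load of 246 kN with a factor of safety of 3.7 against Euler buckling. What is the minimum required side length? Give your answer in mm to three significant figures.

a ≈ 87.8 mm

Required P_cr = n·P = 3.7 × 246 = 910.2 kN
L_e = K·L = 1 × 2.42 = 2.420 m
Required I = P_cr·L_e²/(π²E) = 9.102×10^5 × 2.420² / (π² × 1.09×10^11) = 4.955×10^-6 m⁴
I_req = 4.955×10^6 mm⁴
Solid square: I = a⁴/12  ⇒  a = (12I)^(1/4) = (12×4.955×10^6)^(1/4) = 87.8 mm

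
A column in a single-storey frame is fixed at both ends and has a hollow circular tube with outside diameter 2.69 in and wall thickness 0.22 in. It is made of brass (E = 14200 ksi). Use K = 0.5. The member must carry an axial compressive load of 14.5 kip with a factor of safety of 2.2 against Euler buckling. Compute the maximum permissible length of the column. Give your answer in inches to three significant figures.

L_max ≈ 152 in

Inner diameter d_i = 2.69 − 2×0.22 = 2.250 in
I = π(d_o⁴ − d_i⁴)/64 = π(2.69⁴ − 2.250⁴)/64 = 1.312 in⁴
Required critical load P_cr = n·P = 2.2 × 14.5 = 31.90 kip = 3.190×10^4 lb
From P_cr = π²EI/(K·L)²:  L = (1/K)·√(π²EI/P_cr) = (1/0.5)·√(π²×1.42×10^7×1.312/3.190×10^4)
L = 152 in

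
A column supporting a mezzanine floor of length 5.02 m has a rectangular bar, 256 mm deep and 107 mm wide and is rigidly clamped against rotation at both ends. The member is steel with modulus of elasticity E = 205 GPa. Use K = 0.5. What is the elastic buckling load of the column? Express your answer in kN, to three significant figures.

P_cr ≈ 8390 kN

Buckling occurs about the weak axis: I_min = h·b³/12 with b = 107 mm (the shorter side).
I_min = 256×107³/12 = 2.613×10^7 mm⁴
I = 2.613×10^7 mm⁴ = 2.613×10^-5 m⁴
Effective length L_e = K·L = 0.5 × 5.02 = 2.510 m
P_cr = π²EI / L_e² = π² × 205×10⁹ × 2.613×10^-5 / 2.510² = 8.393×10^6 N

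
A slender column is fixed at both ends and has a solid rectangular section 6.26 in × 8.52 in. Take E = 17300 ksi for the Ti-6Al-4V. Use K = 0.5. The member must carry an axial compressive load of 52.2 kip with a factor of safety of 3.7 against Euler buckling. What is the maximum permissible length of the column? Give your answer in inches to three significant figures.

L_max ≈ 785 in

Buckling occurs about the weak axis: I_min = h·b³/12 with b = 6.26 in (the shorter side).
I_min = 8.52×6.26³/12 = 174.2 in⁴
Required critical load P_cr = n·P = 3.7 × 52.2 = 193.1 kip = 1.931×10^5 lb
From P_cr = π²EI/(K·L)²:  L = (1/K)·√(π²EI/P_cr) = (1/0.5)·√(π²×1.73×10^7×174.2/1.931×10^5)
L = 785 in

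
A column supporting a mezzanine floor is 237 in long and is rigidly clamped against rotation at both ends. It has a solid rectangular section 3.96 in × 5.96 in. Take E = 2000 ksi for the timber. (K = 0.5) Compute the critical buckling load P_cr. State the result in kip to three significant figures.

P_cr ≈ 43.4 kip

Buckling occurs about the weak axis: I_min = h·b³/12 with b = 3.96 in (the shorter side).
I_min = 5.96×3.96³/12 = 30.84 in⁴
Effective length L_e = K·L = 0.5 × 237 = 118.5 in
P_cr = π²EI / L_e² = π² × 2000×10³ × 30.84 / 118.5² = 4.336×10^4 lb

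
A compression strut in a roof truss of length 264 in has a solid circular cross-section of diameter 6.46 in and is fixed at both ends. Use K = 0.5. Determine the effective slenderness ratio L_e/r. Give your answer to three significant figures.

λ ≈ 81.7

For a solid circle r = d/4 = 6.46/4 = 1.615 in
L_e = K·L = 0.5 × 264 = 132.0 in
λ = L_e / r_min = 132.00 / 1.615 = 81.7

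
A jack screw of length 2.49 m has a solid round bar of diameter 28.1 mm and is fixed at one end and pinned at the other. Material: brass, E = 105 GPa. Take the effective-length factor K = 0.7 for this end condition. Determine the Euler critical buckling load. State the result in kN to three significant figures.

P_cr ≈ 10.4 kN

I = πd⁴/64 = π×28.1⁴/64 = 3.061×10^4 mm⁴
I = 3.061×10^4 mm⁴ = 3.061×10^-8 m⁴
Effective length L_e = K·L = 0.7 × 2.49 = 1.743 m
P_cr = π²EI / L_e² = π² × 105×10⁹ × 3.061×10^-8 / 1.743² = 1.044×10^4 N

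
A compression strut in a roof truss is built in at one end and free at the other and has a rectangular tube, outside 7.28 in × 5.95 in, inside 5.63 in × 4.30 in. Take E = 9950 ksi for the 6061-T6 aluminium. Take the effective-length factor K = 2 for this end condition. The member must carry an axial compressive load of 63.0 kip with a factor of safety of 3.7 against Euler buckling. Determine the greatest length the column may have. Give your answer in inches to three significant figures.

L_max ≈ 97.6 in

Weak-axis I_min = (h_o·b_o³ − h_i·b_i³)/12 with b_o = 5.95, b_i = 4.300 in (shorter outer/inner sides).
I_min = (7.28×5.95³ − 5.630×4.300³)/12 = 90.49 in⁴
Required critical load P_cr = n·P = 3.7 × 63.0 = 233.1 kip = 2.331×10^5 lb
From P_cr = π²EI/(K·L)²:  L = (1/K)·√(π²EI/P_cr) = (1/2)·√(π²×9.95×10^6×90.49/2.331×10^5)
L = 97.6 in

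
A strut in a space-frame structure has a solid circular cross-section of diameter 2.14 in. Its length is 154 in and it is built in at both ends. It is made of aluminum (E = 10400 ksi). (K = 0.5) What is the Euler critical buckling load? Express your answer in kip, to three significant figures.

I = πd⁴/64 = π×2.14⁴/64 = 1.029 in⁴
Effective length L_e = K·L = 0.5 × 154 = 77.00 in
P_cr = π²EI / L_e² = π² × 10400×10³ × 1.029 / 77.00² = 1.782×10^4 lb

P_cr ≈ 17.8 kip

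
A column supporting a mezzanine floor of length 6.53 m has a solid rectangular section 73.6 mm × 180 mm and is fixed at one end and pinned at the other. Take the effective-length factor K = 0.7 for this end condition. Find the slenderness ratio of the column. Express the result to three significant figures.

For a rectangle r_min = b/√12 = 73.6/√12 = 21.25 mm
L_e = K·L = 0.7 × 6.53 m = 4.571 m = 4571.0 mm
λ = L_e / r_min = 4571.0 / 21.25 = 215

λ ≈ 215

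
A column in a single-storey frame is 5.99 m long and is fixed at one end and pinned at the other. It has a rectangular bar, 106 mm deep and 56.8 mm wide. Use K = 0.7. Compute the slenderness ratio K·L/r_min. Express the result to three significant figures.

λ ≈ 256

For a rectangle r_min = b/√12 = 56.8/√12 = 16.40 mm
L_e = K·L = 0.7 × 5.99 m = 4.193 m = 4193.0 mm
λ = L_e / r_min = 4193.0 / 16.40 = 256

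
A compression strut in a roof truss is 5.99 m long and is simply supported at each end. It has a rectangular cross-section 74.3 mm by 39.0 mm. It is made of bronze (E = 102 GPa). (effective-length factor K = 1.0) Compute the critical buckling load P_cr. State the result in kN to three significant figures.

Buckling occurs about the weak axis: I_min = h·b³/12 with b = 39.0 mm (the shorter side).
I_min = 74.3×39.0³/12 = 3.673×10^5 mm⁴
I = 3.673×10^5 mm⁴ = 3.673×10^-7 m⁴
Effective length L_e = K·L = 1 × 5.99 = 5.990 m
P_cr = π²EI / L_e² = π² × 102×10⁹ × 3.673×10^-7 / 5.990² = 1.030×10^4 N

P_cr ≈ 10.3 kN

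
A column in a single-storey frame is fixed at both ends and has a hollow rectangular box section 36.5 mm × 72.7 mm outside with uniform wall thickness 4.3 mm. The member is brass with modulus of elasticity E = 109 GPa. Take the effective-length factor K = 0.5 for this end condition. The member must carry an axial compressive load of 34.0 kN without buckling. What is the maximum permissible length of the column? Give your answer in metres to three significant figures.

Inner dimensions: h_i = 72.7 − 2×4.3 = 64.10 mm, b_i = 36.5 − 2×4.3 = 27.90 mm
Weak-axis I_min = (h_o·b_o³ − h_i·b_i³)/12 with b_o = 36.5, b_i = 27.90 mm (shorter outer/inner sides).
I_min = (72.7×36.5³ − 64.10×27.90³)/12 = 1.786×10^5 mm⁴
I = 1.786×10^-7 m⁴
At the buckling limit P_cr = P = 3.400×10^4 N
From P_cr = π²EI/(K·L)²:  L = (1/K)·√(π²EI/P_cr) = (1/0.5)·√(π²×1.09×10^11×1.786×10^-7/3.400×10^4)
L = 4.75 m

L_max ≈ 4.75 m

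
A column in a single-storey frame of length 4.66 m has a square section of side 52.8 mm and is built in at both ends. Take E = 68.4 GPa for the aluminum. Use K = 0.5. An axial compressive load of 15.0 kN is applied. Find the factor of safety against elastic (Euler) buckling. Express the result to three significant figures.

I = a⁴/12 = 52.8⁴/12 = 6.477×10^5 mm⁴
I = 6.477×10^5 mm⁴ = 6.477×10^-7 m⁴
Effective length L_e = K·L = 0.5 × 4.66 = 2.330 m
P_cr = π²EI / L_e² = π² × 68.4×10⁹ × 6.477×10^-7 / 2.330² = 8.054×10^4 N
Factor of safety n = P_cr / P = 80.538 / 15.0 = 5.37

n ≈ 5.37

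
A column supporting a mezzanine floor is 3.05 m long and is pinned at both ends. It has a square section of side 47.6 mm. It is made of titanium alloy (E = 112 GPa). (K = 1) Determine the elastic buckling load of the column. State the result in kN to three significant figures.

P_cr ≈ 50.8 kN

I = a⁴/12 = 47.6⁴/12 = 4.278×10^5 mm⁴
I = 4.278×10^5 mm⁴ = 4.278×10^-7 m⁴
Effective length L_e = K·L = 1 × 3.05 = 3.050 m
P_cr = π²EI / L_e² = π² × 112×10⁹ × 4.278×10^-7 / 3.050² = 5.084×10^4 N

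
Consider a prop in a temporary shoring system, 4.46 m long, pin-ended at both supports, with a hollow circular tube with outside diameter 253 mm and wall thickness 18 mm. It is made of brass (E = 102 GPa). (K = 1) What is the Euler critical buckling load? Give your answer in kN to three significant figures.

P_cr ≈ 4670 kN

Inner diameter d_i = 253 − 2×18 = 217.0 mm
I = π(d_o⁴ − d_i⁴)/64 = π(253⁴ − 217.0⁴)/64 = 9.227×10^7 mm⁴
I = 9.227×10^7 mm⁴ = 9.227×10^-5 m⁴
Effective length L_e = K·L = 1 × 4.46 = 4.460 m
P_cr = π²EI / L_e² = π² × 102×10⁹ × 9.227×10^-5 / 4.460² = 4.670×10^6 N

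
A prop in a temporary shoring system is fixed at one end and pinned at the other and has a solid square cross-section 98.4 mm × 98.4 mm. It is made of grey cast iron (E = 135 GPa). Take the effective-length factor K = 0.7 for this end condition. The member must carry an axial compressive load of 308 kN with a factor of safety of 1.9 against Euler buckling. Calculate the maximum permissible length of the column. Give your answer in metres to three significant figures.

L_max ≈ 6.03 m

I = a⁴/12 = 98.4⁴/12 = 7.813×10^6 mm⁴
I = 7.813×10^-6 m⁴
Required critical load P_cr = n·P = 1.9 × 308 = 585.2 kN = 5.852×10^5 N
From P_cr = π²EI/(K·L)²:  L = (1/K)·√(π²EI/P_cr) = (1/0.7)·√(π²×1.35×10^11×7.813×10^-6/5.852×10^5)
L = 6.03 m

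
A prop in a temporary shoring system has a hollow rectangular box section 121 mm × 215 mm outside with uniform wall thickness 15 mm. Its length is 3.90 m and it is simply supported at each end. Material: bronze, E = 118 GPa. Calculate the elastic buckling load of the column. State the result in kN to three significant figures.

P_cr ≈ 1540 kN

Inner dimensions: h_i = 215 − 2×15 = 185.0 mm, b_i = 121 − 2×15 = 91.00 mm
Weak-axis I_min = (h_o·b_o³ − h_i·b_i³)/12 with b_o = 121, b_i = 91.00 mm (shorter outer/inner sides).
I_min = (215×121³ − 185.0×91.00³)/12 = 2.012×10^7 mm⁴
I = 2.012×10^7 mm⁴ = 2.012×10^-5 m⁴
Effective length L_e = K·L = 1 × 3.90 = 3.900 m
P_cr = π²EI / L_e² = π² × 118×10⁹ × 2.012×10^-5 / 3.900² = 1.541×10^6 N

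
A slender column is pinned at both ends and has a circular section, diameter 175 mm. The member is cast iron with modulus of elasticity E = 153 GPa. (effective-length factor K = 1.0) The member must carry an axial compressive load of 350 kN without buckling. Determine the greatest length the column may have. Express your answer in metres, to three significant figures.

L_max ≈ 14.1 m

I = πd⁴/64 = π×175⁴/64 = 4.604×10^7 mm⁴
I = 4.604×10^-5 m⁴
At the buckling limit P_cr = P = 3.500×10^5 N
From P_cr = π²EI/(K·L)²:  L = (1/K)·√(π²EI/P_cr) = (1/1)·√(π²×1.53×10^11×4.604×10^-5/3.500×10^5)
L = 14.1 m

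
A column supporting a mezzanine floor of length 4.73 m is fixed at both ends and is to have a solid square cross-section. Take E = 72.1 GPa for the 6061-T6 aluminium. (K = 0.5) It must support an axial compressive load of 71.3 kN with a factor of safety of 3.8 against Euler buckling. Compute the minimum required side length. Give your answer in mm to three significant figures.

a ≈ 71.1 mm

Required P_cr = n·P = 3.8 × 71.3 = 270.9 kN
L_e = K·L = 0.5 × 4.73 = 2.365 m
Required I = P_cr·L_e²/(π²E) = 2.709×10^5 × 2.365² / (π² × 7.21×10^10) = 2.130×10^-6 m⁴
I_req = 2.130×10^6 mm⁴
Solid square: I = a⁴/12  ⇒  a = (12I)^(1/4) = (12×2.130×10^6)^(1/4) = 71.1 mm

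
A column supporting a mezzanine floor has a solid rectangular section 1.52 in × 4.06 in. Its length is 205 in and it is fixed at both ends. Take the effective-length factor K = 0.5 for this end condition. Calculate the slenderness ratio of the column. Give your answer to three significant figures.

λ ≈ 234

For a rectangle r_min = b/√12 = 1.52/√12 = 0.4388 in
L_e = K·L = 0.5 × 205 = 102.5 in
λ = L_e / r_min = 102.50 / 0.4388 = 234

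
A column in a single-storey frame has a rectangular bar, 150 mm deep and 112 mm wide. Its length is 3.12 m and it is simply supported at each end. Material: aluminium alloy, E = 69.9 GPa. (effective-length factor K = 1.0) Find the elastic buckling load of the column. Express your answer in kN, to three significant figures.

Buckling occurs about the weak axis: I_min = h·b³/12 with b = 112 mm (the shorter side).
I_min = 150×112³/12 = 1.756×10^7 mm⁴
I = 1.756×10^7 mm⁴ = 1.756×10^-5 m⁴
Effective length L_e = K·L = 1 × 3.12 = 3.120 m
P_cr = π²EI / L_e² = π² × 69.9×10⁹ × 1.756×10^-5 / 3.120² = 1.245×10^6 N

P_cr ≈ 1240 kN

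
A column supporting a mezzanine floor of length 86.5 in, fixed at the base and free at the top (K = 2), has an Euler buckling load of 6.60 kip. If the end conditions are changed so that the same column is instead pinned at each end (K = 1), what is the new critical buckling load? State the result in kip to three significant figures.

P_cr ≈ 26.4 kip

P_cr ∝ 1/K², so P_cr,new = P_cr,old × (K_old/K_new)² = 6.60 × (2/1)²
= 6.60 × 4.000 = 26.4 kip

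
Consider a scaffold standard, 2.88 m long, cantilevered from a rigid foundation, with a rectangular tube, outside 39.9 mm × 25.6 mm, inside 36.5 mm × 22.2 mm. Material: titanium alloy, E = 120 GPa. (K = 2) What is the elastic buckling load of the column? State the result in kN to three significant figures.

P_cr ≈ 0.803 kN

Weak-axis I_min = (h_o·b_o³ − h_i·b_i³)/12 with b_o = 25.6, b_i = 22.20 mm (shorter outer/inner sides).
I_min = (39.9×25.6³ − 36.50×22.20³)/12 = 2.251×10^4 mm⁴
I = 2.251×10^4 mm⁴ = 2.251×10^-8 m⁴
Effective length L_e = K·L = 2 × 2.88 = 5.760 m
P_cr = π²EI / L_e² = π² × 120×10⁹ × 2.251×10^-8 / 5.760² = 803.4 N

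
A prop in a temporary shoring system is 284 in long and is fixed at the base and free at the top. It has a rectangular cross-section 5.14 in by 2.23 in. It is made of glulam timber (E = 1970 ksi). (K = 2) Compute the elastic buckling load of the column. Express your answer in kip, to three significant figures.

Buckling occurs about the weak axis: I_min = h·b³/12 with b = 2.23 in (the shorter side).
I_min = 5.14×2.23³/12 = 4.750 in⁴
Effective length L_e = K·L = 2 × 284 = 568.0 in
P_cr = π²EI / L_e² = π² × 1970×10³ × 4.750 / 568.0² = 286.3 lb

P_cr ≈ 0.286 kip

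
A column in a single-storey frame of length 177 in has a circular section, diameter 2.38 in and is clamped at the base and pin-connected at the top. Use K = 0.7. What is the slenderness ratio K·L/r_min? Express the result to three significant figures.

λ ≈ 208

For a solid circle r = d/4 = 2.38/4 = 0.5950 in
L_e = K·L = 0.7 × 177 = 123.9 in
λ = L_e / r_min = 123.90 / 0.5950 = 208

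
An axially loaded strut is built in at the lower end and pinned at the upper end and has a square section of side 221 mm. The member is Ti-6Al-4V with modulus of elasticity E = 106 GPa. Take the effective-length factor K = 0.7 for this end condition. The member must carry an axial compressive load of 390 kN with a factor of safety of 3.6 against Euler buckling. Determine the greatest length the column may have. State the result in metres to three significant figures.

I = a⁴/12 = 221⁴/12 = 1.988×10^8 mm⁴
I = 1.988×10^-4 m⁴
Required critical load P_cr = n·P = 3.6 × 390 = 1404 kN = 1.404×10^6 N
From P_cr = π²EI/(K·L)²:  L = (1/K)·√(π²EI/P_cr) = (1/0.7)·√(π²×1.06×10^11×1.988×10^-4/1.404×10^6)
L = 17.4 m

L_max ≈ 17.4 m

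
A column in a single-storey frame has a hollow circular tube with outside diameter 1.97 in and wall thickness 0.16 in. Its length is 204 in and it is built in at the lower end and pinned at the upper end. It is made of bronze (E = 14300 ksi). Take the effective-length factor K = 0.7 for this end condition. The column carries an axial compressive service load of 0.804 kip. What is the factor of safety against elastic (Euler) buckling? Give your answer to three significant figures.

n ≈ 3.23

Inner diameter d_i = 1.97 − 2×0.16 = 1.650 in
I = π(d_o⁴ − d_i⁴)/64 = π(1.97⁴ − 1.650⁴)/64 = 0.3755 in⁴
Effective length L_e = K·L = 0.7 × 204 = 142.8 in
P_cr = π²EI / L_e² = π² × 14300×10³ × 0.3755 / 142.8² = 2.599×10^3 lb
Factor of safety n = P_cr / P = 2.5988 / 0.804 = 3.23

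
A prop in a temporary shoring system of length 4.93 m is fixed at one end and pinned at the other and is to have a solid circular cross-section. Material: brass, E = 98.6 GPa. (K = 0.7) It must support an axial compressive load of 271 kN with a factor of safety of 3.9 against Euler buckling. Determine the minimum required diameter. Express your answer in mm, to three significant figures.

d ≈ 127 mm

Required P_cr = n·P = 3.9 × 271 = 1057 kN
L_e = K·L = 0.7 × 4.93 = 3.451 m
Required I = P_cr·L_e²/(π²E) = 1.057×10^6 × 3.451² / (π² × 9.86×10^10) = 1.293×10^-5 m⁴
I_req = 1.293×10^7 mm⁴
Solid circle: I = πd⁴/64  ⇒  d = (64I/π)^(1/4) = (64×1.293×10^7/π)^(1/4) = 127 mm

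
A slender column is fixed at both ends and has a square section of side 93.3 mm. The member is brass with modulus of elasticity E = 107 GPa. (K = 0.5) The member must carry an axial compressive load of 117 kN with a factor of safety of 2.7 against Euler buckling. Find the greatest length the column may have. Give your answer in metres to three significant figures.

I = a⁴/12 = 93.3⁴/12 = 6.315×10^6 mm⁴
I = 6.315×10^-6 m⁴
Required critical load P_cr = n·P = 2.7 × 117 = 315.9 kN = 3.159×10^5 N
From P_cr = π²EI/(K·L)²:  L = (1/K)·√(π²EI/P_cr) = (1/0.5)·√(π²×1.07×10^11×6.315×10^-6/3.159×10^5)
L = 9.19 m

L_max ≈ 9.19 m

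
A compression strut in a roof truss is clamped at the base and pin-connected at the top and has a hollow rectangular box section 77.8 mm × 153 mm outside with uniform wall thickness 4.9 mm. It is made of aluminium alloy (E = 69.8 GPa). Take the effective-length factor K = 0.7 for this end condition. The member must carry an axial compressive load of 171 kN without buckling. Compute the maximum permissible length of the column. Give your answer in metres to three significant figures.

L_max ≈ 4.30 m

Inner dimensions: h_i = 153 − 2×4.9 = 143.2 mm, b_i = 77.8 − 2×4.9 = 68.00 mm
Weak-axis I_min = (h_o·b_o³ − h_i·b_i³)/12 with b_o = 77.8, b_i = 68.00 mm (shorter outer/inner sides).
I_min = (153×77.8³ − 143.2×68.00³)/12 = 2.252×10^6 mm⁴
I = 2.252×10^-6 m⁴
At the buckling limit P_cr = P = 1.710×10^5 N
From P_cr = π²EI/(K·L)²:  L = (1/K)·√(π²EI/P_cr) = (1/0.7)·√(π²×6.98×10^10×2.252×10^-6/1.710×10^5)
L = 4.30 m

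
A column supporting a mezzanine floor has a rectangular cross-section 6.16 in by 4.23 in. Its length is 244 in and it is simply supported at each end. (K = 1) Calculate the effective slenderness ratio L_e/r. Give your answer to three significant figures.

For a rectangle r_min = b/√12 = 4.23/√12 = 1.221 in
L_e = K·L = 1 × 244 = 244.0 in
λ = L_e / r_min = 244.00 / 1.221 = 200

λ ≈ 200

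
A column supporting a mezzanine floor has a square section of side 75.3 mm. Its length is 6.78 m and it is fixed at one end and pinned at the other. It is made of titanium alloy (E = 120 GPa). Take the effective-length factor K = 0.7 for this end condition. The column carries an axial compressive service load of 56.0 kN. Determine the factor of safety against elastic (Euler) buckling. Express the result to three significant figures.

I = a⁴/12 = 75.3⁴/12 = 2.679×10^6 mm⁴
I = 2.679×10^6 mm⁴ = 2.679×10^-6 m⁴
Effective length L_e = K·L = 0.7 × 6.78 = 4.746 m
P_cr = π²EI / L_e² = π² × 120×10⁹ × 2.679×10^-6 / 4.746² = 1.409×10^5 N
Factor of safety n = P_cr / P = 140.87 / 56.0 = 2.52

n ≈ 2.52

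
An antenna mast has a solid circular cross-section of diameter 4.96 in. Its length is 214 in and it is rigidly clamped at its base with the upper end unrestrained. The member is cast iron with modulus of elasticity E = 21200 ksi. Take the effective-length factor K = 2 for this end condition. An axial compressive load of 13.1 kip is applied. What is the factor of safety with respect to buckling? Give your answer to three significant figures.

n ≈ 2.59

I = πd⁴/64 = π×4.96⁴/64 = 29.71 in⁴
Effective length L_e = K·L = 2 × 214 = 428.0 in
P_cr = π²EI / L_e² = π² × 21200×10³ × 29.71 / 428.0² = 3.393×10^4 lb
Factor of safety n = P_cr / P = 33.935 / 13.1 = 2.59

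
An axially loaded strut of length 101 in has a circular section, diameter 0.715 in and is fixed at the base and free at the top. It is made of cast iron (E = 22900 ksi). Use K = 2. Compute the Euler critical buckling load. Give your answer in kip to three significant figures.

P_cr ≈ 0.0711 kip

I = πd⁴/64 = π×0.715⁴/64 = 1.283×10^-2 in⁴
Effective length L_e = K·L = 2 × 101 = 202.0 in
P_cr = π²EI / L_e² = π² × 22900×10³ × 1.283×10^-2 / 202.0² = 71.06 lb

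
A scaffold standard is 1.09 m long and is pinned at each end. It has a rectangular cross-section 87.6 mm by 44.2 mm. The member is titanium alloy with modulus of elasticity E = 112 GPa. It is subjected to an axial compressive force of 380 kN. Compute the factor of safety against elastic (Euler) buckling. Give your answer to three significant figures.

Buckling occurs about the weak axis: I_min = h·b³/12 with b = 44.2 mm (the shorter side).
I_min = 87.6×44.2³/12 = 6.304×10^5 mm⁴
I = 6.304×10^5 mm⁴ = 6.304×10^-7 m⁴
Effective length L_e = K·L = 1 × 1.09 = 1.090 m
P_cr = π²EI / L_e² = π² × 112×10⁹ × 6.304×10^-7 / 1.090² = 5.865×10^5 N
Factor of safety n = P_cr / P = 586.48 / 380 = 1.54

n ≈ 1.54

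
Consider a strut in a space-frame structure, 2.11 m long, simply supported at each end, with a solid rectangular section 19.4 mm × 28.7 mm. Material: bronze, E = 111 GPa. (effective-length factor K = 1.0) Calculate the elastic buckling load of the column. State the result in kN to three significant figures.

Buckling occurs about the weak axis: I_min = h·b³/12 with b = 19.4 mm (the shorter side).
I_min = 28.7×19.4³/12 = 1.746×10^4 mm⁴
I = 1.746×10^4 mm⁴ = 1.746×10^-8 m⁴
Effective length L_e = K·L = 1 × 2.11 = 2.110 m
P_cr = π²EI / L_e² = π² × 111×10⁹ × 1.746×10^-8 / 2.110² = 4.297×10^3 N

P_cr ≈ 4.30 kN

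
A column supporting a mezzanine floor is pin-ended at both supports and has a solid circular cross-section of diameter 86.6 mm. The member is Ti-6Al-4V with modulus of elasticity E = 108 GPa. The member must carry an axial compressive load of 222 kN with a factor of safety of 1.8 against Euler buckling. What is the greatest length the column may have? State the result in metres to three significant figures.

L_max ≈ 2.71 m

I = πd⁴/64 = π×86.6⁴/64 = 2.761×10^6 mm⁴
I = 2.761×10^-6 m⁴
Required critical load P_cr = n·P = 1.8 × 222 = 399.6 kN = 3.996×10^5 N
From P_cr = π²EI/(K·L)²:  L = (1/K)·√(π²EI/P_cr) = (1/1)·√(π²×1.08×10^11×2.761×10^-6/3.996×10^5)
L = 2.71 m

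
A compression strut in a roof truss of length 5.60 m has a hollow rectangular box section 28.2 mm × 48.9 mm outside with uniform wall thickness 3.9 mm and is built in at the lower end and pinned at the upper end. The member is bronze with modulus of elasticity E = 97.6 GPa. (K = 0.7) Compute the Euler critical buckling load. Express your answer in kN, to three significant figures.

Inner dimensions: h_i = 48.9 − 2×3.9 = 41.10 mm, b_i = 28.2 − 2×3.9 = 20.40 mm
Weak-axis I_min = (h_o·b_o³ − h_i·b_i³)/12 with b_o = 28.2, b_i = 20.40 mm (shorter outer/inner sides).
I_min = (48.9×28.2³ − 41.10×20.40³)/12 = 6.231×10^4 mm⁴
I = 6.231×10^4 mm⁴ = 6.231×10^-8 m⁴
Effective length L_e = K·L = 0.7 × 5.60 = 3.920 m
P_cr = π²EI / L_e² = π² × 97.6×10⁹ × 6.231×10^-8 / 3.920² = 3.906×10^3 N

P_cr ≈ 3.91 kN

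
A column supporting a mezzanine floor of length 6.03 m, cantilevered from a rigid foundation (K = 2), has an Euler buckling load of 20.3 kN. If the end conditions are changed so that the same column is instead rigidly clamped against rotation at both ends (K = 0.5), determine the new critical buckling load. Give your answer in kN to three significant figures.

P_cr ∝ 1/K², so P_cr,new = P_cr,old × (K_old/K_new)² = 20.3 × (2/0.5)²
= 20.3 × 16.00 = 325 kN

P_cr ≈ 325 kN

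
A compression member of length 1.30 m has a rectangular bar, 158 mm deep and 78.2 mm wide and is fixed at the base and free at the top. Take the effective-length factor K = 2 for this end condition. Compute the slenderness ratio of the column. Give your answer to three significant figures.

Buckling occurs about the weak axis: I_min = h·b³/12 with b = 78.2 mm (the shorter side).
I_min = 158×78.2³/12 = 6.296×10^6 mm⁴
A = 1.236×10^4 mm²;  r_min = √(I/A) = √(6.296×10^6/1.236×10^4) = 22.57 mm
L_e = K·L = 2 × 1.30 m = 2.600 m = 2600.0 mm
λ = L_e / r_min = 2600.0 / 22.57 = 115

λ ≈ 115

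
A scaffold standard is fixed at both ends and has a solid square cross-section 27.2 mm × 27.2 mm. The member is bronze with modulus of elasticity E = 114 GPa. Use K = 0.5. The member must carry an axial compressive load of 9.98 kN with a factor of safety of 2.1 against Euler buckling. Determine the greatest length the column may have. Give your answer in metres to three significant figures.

L_max ≈ 3.13 m

I = a⁴/12 = 27.2⁴/12 = 4.561×10^4 mm⁴
I = 4.561×10^-8 m⁴
Required critical load P_cr = n·P = 2.1 × 9.98 = 20.96 kN = 2.096×10^4 N
From P_cr = π²EI/(K·L)²:  L = (1/K)·√(π²EI/P_cr) = (1/0.5)·√(π²×1.14×10^11×4.561×10^-8/2.096×10^4)
L = 3.13 m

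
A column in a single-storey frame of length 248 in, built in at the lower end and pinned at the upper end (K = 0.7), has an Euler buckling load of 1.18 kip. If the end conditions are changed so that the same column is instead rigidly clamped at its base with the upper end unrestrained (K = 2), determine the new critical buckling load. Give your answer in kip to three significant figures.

P_cr ∝ 1/K², so P_cr,new = P_cr,old × (K_old/K_new)² = 1.18 × (0.7/2)²
= 1.18 × 0.1225 = 0.145 kip

P_cr ≈ 0.145 kip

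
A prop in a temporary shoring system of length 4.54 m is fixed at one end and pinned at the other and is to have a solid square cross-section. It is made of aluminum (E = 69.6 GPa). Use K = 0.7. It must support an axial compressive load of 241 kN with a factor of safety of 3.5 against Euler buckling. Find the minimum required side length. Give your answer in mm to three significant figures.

Required P_cr = n·P = 3.5 × 241 = 843.5 kN
L_e = K·L = 0.7 × 4.54 = 3.178 m
Required I = P_cr·L_e²/(π²E) = 8.435×10^5 × 3.178² / (π² × 6.96×10^10) = 1.240×10^-5 m⁴
I_req = 1.240×10^7 mm⁴
Solid square: I = a⁴/12  ⇒  a = (12I)^(1/4) = (12×1.240×10^7)^(1/4) = 110 mm

a ≈ 110 mm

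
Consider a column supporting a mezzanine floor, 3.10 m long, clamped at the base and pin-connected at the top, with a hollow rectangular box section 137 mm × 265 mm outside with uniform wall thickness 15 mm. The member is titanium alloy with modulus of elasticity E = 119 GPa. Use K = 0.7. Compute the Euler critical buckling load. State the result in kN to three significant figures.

Inner dimensions: h_i = 265 − 2×15 = 235.0 mm, b_i = 137 − 2×15 = 107.0 mm
Weak-axis I_min = (h_o·b_o³ − h_i·b_i³)/12 with b_o = 137, b_i = 107.0 mm (shorter outer/inner sides).
I_min = (265×137³ − 235.0×107.0³)/12 = 3.279×10^7 mm⁴
I = 3.279×10^7 mm⁴ = 3.279×10^-5 m⁴
Effective length L_e = K·L = 0.7 × 3.10 = 2.170 m
P_cr = π²EI / L_e² = π² × 119×10⁹ × 3.279×10^-5 / 2.170² = 8.179×10^6 N

P_cr ≈ 8180 kN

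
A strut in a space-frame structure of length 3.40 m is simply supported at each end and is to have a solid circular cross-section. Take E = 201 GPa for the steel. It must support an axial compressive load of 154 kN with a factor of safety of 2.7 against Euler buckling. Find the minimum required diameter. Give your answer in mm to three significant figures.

Required P_cr = n·P = 2.7 × 154 = 415.8 kN
L_e = K·L = 1 × 3.40 = 3.400 m
Required I = P_cr·L_e²/(π²E) = 4.158×10^5 × 3.400² / (π² × 2.01×10^11) = 2.423×10^-6 m⁴
I_req = 2.423×10^6 mm⁴
Solid circle: I = πd⁴/64  ⇒  d = (64I/π)^(1/4) = (64×2.423×10^6/π)^(1/4) = 83.8 mm

d ≈ 83.8 mm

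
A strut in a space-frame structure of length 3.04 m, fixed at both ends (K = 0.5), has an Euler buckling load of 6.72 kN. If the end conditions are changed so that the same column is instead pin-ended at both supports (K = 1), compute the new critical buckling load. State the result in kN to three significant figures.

P_cr ≈ 1.68 kN

P_cr ∝ 1/K², so P_cr,new = P_cr,old × (K_old/K_new)² = 6.72 × (0.5/1)²
= 6.72 × 0.2500 = 1.68 kN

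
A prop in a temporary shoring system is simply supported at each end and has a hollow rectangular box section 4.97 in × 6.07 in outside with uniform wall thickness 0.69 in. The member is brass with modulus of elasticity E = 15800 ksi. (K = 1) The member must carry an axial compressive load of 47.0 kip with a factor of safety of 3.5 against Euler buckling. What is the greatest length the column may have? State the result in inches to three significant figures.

Inner dimensions: h_i = 6.07 − 2×0.69 = 4.690 in, b_i = 4.97 − 2×0.69 = 3.590 in
Weak-axis I_min = (h_o·b_o³ − h_i·b_i³)/12 with b_o = 4.97, b_i = 3.590 in (shorter outer/inner sides).
I_min = (6.07×4.97³ − 4.690×3.590³)/12 = 44.01 in⁴
Required critical load P_cr = n·P = 3.5 × 47.0 = 164.5 kip = 1.645×10^5 lb
From P_cr = π²EI/(K·L)²:  L = (1/K)·√(π²EI/P_cr) = (1/1)·√(π²×1.58×10^7×44.01/1.645×10^5)
L = 204 in

L_max ≈ 204 in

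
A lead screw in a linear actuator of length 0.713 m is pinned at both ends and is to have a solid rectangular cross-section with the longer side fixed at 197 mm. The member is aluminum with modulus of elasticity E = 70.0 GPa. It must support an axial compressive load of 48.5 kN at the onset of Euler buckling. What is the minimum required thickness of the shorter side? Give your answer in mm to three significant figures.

b ≈ 13.0 mm

L_e = K·L = 1 × 0.713 = 0.7130 m
Required I = P_cr·L_e²/(π²E) = 4.850×10^4 × 0.7130² / (π² × 7.00×10^10) = 3.569×10^-8 m⁴
I_req = 3.569×10^4 mm⁴
Rectangle, weak axis: I_min = h·b³/12 with h = 197 mm fixed  ⇒  b = (12I/h)^(1/3) = 13.0 mm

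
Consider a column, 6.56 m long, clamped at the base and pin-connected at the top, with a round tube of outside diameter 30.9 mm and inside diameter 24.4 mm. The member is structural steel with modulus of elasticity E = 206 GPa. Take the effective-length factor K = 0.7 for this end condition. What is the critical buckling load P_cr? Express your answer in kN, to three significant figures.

d_o = 30.9 mm, d_i = 24.4 mm
I = π(d_o⁴ − d_i⁴)/64 = π(30.9⁴ − 24.40⁴)/64 = 2.735×10^4 mm⁴
I = 2.735×10^4 mm⁴ = 2.735×10^-8 m⁴
Effective length L_e = K·L = 0.7 × 6.56 = 4.592 m
P_cr = π²EI / L_e² = π² × 206×10⁹ × 2.735×10^-8 / 4.592² = 2.637×10^3 N

P_cr ≈ 2.64 kN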